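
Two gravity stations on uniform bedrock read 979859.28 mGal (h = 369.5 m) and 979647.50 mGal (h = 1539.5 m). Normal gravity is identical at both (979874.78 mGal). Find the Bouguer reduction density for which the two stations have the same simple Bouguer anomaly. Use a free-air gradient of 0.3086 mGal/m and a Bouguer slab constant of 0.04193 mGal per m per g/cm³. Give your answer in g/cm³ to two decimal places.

3.04

Δg_obs = 979647.50 − 979859.28 = -211.78 mGal over Δh = 1539.5 − 369.5 = 1170.0 m
Equal Bouguer anomalies ⇒ Δg_obs + (0.3086 − 0.04193ρ)·Δh = 0
0.3086 − 0.04193ρ = −Δg_obs/Δh = 0.18101
ρ = (0.3086 − 0.18101) / 0.04193 = 3.04 g/cm³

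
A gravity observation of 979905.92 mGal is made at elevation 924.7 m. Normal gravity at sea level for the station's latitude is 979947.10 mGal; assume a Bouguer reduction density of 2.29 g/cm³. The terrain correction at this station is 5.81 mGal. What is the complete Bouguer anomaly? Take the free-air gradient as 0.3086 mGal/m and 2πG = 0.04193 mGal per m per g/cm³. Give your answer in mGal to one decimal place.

161.2

Free-air correction = 0.3086 × 924.7 = 285.36 mGal
Free-air anomaly = 979905.92 − 979947.10 + (285.36) = 244.18 mGal
Bouguer slab correction = 0.04193 × 2.29 × 924.7 = 88.79 mGal
Simple Bouguer anomaly = 244.18 − (88.79) = 155.39 mGal
Complete Bouguer anomaly = 155.39 + 5.81 = 161.20 mGal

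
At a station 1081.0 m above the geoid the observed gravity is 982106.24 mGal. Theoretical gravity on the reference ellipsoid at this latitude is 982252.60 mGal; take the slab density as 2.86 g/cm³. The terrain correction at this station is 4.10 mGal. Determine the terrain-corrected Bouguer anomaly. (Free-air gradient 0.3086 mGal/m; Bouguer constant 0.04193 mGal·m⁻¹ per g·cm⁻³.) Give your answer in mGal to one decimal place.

61.7

Free-air correction = 0.3086 × 1081.0 = 333.60 mGal
Free-air anomaly = 982106.24 − 982252.60 + (333.60) = 187.24 mGal
Bouguer slab correction = 0.04193 × 2.86 × 1081.0 = 129.63 mGal
Simple Bouguer anomaly = 187.24 − (129.63) = 57.61 mGal
Complete Bouguer anomaly = 57.61 + 4.10 = 61.71 mGal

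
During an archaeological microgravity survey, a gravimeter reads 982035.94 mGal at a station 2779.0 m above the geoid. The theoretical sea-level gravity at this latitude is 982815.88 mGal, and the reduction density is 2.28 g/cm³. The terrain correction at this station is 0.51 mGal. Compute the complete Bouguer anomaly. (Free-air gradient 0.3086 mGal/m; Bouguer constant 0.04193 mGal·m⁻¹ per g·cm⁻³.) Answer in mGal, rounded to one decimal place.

-187.5

Free-air correction = 0.3086 × 2779.0 = 857.60 mGal
Free-air anomaly = 982035.94 − 982815.88 + (857.60) = 77.66 mGal
Bouguer slab correction = 0.04193 × 2.28 × 2779.0 = 265.67 mGal
Simple Bouguer anomaly = 77.66 − (265.67) = -188.01 mGal
Complete Bouguer anomaly = -188.01 + 0.51 = -187.50 mGal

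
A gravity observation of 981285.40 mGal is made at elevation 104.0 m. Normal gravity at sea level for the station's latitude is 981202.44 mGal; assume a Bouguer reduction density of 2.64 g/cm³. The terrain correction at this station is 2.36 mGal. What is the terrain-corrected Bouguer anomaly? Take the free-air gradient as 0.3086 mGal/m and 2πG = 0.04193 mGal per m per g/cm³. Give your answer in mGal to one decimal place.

105.9

Free-air correction = 0.3086 × 104.0 = 32.09 mGal
Free-air anomaly = 981285.40 − 981202.44 + (32.09) = 115.05 mGal
Bouguer slab correction = 0.04193 × 2.64 × 104.0 = 11.51 mGal
Simple Bouguer anomaly = 115.05 − (11.51) = 103.54 mGal
Complete Bouguer anomaly = 103.54 + 2.36 = 105.90 mGal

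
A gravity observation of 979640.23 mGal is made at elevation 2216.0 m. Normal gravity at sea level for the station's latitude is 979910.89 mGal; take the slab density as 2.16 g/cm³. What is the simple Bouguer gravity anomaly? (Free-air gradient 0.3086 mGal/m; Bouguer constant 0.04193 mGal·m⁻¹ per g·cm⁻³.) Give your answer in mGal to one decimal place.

212.5

Free-air correction = 0.3086 × 2216.0 = 683.86 mGal
Free-air anomaly = 979640.23 − 979910.89 + (683.86) = 413.20 mGal
Bouguer slab correction = 0.04193 × 2.16 × 2216.0 = 200.70 mGal
Simple Bouguer anomaly = 413.20 − (200.70) = 212.50 mGal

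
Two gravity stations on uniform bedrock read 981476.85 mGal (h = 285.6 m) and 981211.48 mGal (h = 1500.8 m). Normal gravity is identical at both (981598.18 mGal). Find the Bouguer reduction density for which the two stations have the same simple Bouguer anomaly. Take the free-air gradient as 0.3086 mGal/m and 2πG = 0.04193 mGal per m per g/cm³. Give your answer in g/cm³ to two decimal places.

2.15

Δg_obs = 981211.48 − 981476.85 = -265.37 mGal over Δh = 1500.8 − 285.6 = 1215.2 m
Equal Bouguer anomalies ⇒ Δg_obs + (0.3086 − 0.04193ρ)·Δh = 0
0.3086 − 0.04193ρ = −Δg_obs/Δh = 0.21838
ρ = (0.3086 − 0.21838) / 0.04193 = 2.15 g/cm³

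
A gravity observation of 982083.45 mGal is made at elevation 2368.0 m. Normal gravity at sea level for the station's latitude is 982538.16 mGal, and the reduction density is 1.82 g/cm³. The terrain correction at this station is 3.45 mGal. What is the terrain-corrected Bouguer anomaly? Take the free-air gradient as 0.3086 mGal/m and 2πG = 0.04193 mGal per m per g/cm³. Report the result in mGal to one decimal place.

Free-air correction = 0.3086 × 2368.0 = 730.76 mGal
Free-air anomaly = 982083.45 − 982538.16 + (730.76) = 276.05 mGal
Bouguer slab correction = 0.04193 × 1.82 × 2368.0 = 180.71 mGal
Simple Bouguer anomaly = 276.05 − (180.71) = 95.34 mGal
Complete Bouguer anomaly = 95.34 + 3.45 = 98.79 mGal

98.8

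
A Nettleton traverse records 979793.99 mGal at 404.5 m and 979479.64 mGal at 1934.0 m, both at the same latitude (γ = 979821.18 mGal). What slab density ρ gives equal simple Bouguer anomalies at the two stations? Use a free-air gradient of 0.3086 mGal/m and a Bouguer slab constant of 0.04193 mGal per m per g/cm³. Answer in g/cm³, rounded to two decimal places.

2.46

Δg_obs = 979479.64 − 979793.99 = -314.35 mGal over Δh = 1934.0 − 404.5 = 1529.5 m
Equal Bouguer anomalies ⇒ Δg_obs + (0.3086 − 0.04193ρ)·Δh = 0
0.3086 − 0.04193ρ = −Δg_obs/Δh = 0.20552
ρ = (0.3086 − 0.20552) / 0.04193 = 2.46 g/cm³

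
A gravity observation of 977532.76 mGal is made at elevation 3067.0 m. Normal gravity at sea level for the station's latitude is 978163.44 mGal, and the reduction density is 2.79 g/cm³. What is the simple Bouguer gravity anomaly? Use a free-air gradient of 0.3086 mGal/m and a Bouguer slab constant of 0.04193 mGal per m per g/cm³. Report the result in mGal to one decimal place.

Free-air correction = 0.3086 × 3067.0 = 946.48 mGal
Free-air anomaly = 977532.76 − 978163.44 + (946.48) = 315.80 mGal
Bouguer slab correction = 0.04193 × 2.79 × 3067.0 = 358.79 mGal
Simple Bouguer anomaly = 315.80 − (358.79) = -42.99 mGal

-43.0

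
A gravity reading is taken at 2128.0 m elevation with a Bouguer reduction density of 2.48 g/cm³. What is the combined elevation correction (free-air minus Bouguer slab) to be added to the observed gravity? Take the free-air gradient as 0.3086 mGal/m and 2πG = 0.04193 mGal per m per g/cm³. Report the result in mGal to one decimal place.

435.4

Combined gradient = 0.3086 − 0.04193 × 2.48 = 0.2046136 mGal/m
Combined elevation correction = 0.2046136 × 2128.0 = 435.4 mGal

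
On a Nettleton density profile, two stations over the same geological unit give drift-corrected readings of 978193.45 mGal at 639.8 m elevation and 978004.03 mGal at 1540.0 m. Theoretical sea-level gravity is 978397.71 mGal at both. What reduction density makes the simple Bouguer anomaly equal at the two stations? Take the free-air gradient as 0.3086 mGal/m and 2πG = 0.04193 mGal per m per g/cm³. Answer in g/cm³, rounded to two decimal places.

Δg_obs = 978004.03 − 978193.45 = -189.42 mGal over Δh = 1540.0 − 639.8 = 900.2 m
Equal Bouguer anomalies ⇒ Δg_obs + (0.3086 − 0.04193ρ)·Δh = 0
0.3086 − 0.04193ρ = −Δg_obs/Δh = 0.21042
ρ = (0.3086 − 0.21042) / 0.04193 = 2.34 g/cm³

2.34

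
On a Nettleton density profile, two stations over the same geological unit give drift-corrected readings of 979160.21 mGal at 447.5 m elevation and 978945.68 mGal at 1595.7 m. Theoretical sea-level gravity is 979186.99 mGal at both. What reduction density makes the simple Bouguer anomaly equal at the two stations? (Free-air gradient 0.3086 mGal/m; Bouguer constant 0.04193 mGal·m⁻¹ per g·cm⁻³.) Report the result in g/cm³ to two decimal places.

2.90

Δg_obs = 978945.68 − 979160.21 = -214.53 mGal over Δh = 1595.7 − 447.5 = 1148.2 m
Equal Bouguer anomalies ⇒ Δg_obs + (0.3086 − 0.04193ρ)·Δh = 0
0.3086 − 0.04193ρ = −Δg_obs/Δh = 0.18684
ρ = (0.3086 − 0.18684) / 0.04193 = 2.90 g/cm³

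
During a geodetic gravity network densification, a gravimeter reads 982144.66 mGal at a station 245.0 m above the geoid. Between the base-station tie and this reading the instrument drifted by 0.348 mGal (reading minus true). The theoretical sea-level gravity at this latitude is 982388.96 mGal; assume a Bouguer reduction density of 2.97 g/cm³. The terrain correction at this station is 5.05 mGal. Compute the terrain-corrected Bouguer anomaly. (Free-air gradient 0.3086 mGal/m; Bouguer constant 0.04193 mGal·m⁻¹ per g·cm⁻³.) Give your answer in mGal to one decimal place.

-194.5

Drift-corrected reading = 982144.66 − (0.348) = 982144.312 mGal
Free-air correction = 0.3086 × 245.0 = 75.61 mGal
Free-air anomaly = 982144.312 − 982388.96 + (75.61) = -169.038 mGal
Bouguer slab correction = 0.04193 × 2.97 × 245.0 = 30.51 mGal
Simple Bouguer anomaly = -169.038 − (30.51) = -199.548 mGal
Complete Bouguer anomaly = -199.548 + 5.05 = -194.498 mGal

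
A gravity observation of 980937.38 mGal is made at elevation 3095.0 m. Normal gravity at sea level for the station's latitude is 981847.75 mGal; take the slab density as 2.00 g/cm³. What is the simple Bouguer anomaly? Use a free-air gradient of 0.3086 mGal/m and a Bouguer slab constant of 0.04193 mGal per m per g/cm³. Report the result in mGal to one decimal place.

-214.8

Free-air correction = 0.3086 × 3095.0 = 955.12 mGal
Free-air anomaly = 980937.38 − 981847.75 + (955.12) = 44.75 mGal
Bouguer slab correction = 0.04193 × 2.00 × 3095.0 = 259.55 mGal
Simple Bouguer anomaly = 44.75 − (259.55) = -214.80 mGal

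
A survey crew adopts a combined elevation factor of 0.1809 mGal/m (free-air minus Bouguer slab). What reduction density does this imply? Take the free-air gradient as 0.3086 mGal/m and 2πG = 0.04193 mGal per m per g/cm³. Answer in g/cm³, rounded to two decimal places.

0.1809 = 0.3086 − 0.04193 × ρ
ρ = (0.3086 − 0.1809) / 0.04193 = 3.05 g/cm³

3.05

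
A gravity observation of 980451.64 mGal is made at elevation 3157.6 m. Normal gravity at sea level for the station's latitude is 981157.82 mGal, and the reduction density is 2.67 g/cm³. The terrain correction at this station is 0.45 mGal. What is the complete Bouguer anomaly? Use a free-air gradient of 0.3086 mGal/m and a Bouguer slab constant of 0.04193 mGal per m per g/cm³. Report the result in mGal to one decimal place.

-84.8

Free-air correction = 0.3086 × 3157.6 = 974.44 mGal
Free-air anomaly = 980451.64 − 981157.82 + (974.44) = 268.26 mGal
Bouguer slab correction = 0.04193 × 2.67 × 3157.6 = 353.50 mGal
Simple Bouguer anomaly = 268.26 − (353.50) = -85.24 mGal
Complete Bouguer anomaly = -85.24 + 0.45 = -84.79 mGal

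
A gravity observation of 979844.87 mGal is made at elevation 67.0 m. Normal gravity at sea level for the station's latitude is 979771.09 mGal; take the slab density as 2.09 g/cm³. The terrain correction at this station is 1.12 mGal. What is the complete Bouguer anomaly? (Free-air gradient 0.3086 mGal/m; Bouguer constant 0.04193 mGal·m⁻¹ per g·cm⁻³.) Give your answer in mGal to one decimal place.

89.7

Free-air correction = 0.3086 × 67.0 = 20.68 mGal
Free-air anomaly = 979844.87 − 979771.09 + (20.68) = 94.46 mGal
Bouguer slab correction = 0.04193 × 2.09 × 67.0 = 5.87 mGal
Simple Bouguer anomaly = 94.46 − (5.87) = 88.59 mGal
Complete Bouguer anomaly = 88.59 + 1.12 = 89.71 mGal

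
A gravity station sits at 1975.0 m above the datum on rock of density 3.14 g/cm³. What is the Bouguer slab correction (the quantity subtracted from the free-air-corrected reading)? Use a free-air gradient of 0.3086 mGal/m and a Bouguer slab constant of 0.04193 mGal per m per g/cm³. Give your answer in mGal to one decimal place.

Bouguer slab correction = 0.04193 × 3.14 × 1975.0 = 260.0 mGal

260.0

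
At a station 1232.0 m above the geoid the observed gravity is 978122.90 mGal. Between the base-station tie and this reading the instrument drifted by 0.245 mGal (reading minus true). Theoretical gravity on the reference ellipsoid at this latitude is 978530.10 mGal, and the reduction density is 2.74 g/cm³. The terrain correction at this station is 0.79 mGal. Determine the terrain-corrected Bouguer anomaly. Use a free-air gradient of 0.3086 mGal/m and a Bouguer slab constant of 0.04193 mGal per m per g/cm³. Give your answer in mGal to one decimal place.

-168.0

Drift-corrected reading = 978122.90 − (0.245) = 978122.655 mGal
Free-air correction = 0.3086 × 1232.0 = 380.20 mGal
Free-air anomaly = 978122.655 − 978530.10 + (380.20) = -27.245 mGal
Bouguer slab correction = 0.04193 × 2.74 × 1232.0 = 141.54 mGal
Simple Bouguer anomaly = -27.245 − (141.54) = -168.785 mGal
Complete Bouguer anomaly = -168.785 + 0.79 = -167.995 mGal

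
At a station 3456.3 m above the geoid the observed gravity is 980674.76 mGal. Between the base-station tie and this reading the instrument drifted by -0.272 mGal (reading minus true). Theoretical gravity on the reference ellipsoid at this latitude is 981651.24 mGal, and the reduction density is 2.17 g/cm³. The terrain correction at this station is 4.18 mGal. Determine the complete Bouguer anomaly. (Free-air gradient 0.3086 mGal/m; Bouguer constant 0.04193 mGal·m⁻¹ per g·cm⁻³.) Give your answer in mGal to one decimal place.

-219.9

Drift-corrected reading = 980674.76 − (-0.272) = 980675.032 mGal
Free-air correction = 0.3086 × 3456.3 = 1066.61 mGal
Free-air anomaly = 980675.032 − 981651.24 + (1066.61) = 90.402 mGal
Bouguer slab correction = 0.04193 × 2.17 × 3456.3 = 314.48 mGal
Simple Bouguer anomaly = 90.402 − (314.48) = -224.078 mGal
Complete Bouguer anomaly = -224.078 + 4.18 = -219.898 mGal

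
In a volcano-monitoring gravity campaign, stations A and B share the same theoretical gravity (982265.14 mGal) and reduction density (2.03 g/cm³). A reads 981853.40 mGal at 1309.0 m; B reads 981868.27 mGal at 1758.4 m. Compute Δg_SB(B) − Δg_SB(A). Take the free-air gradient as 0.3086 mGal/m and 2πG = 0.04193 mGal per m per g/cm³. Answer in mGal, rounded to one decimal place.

115.3

Δg_SB(A) = 981853.40 − 982265.14 + 0.3086×1309.0 − 0.04193×2.03×1309.0 = -119.20 mGal
Δg_SB(B) = 981868.27 − 982265.14 + 0.3086×1758.4 − 0.04193×2.03×1758.4 = -3.90 mGal
Difference = -3.90 − (-119.20) = 115.30 mGal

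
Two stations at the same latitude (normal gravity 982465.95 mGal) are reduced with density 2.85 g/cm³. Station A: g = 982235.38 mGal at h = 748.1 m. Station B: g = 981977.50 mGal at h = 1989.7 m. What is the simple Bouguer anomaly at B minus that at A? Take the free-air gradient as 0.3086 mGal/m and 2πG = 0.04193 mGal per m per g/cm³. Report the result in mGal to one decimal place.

-23.1

Δg_SB(A) = 982235.38 − 982465.95 + 0.3086×748.1 − 0.04193×2.85×748.1 = -89.10 mGal
Δg_SB(B) = 981977.50 − 982465.95 + 0.3086×1989.7 − 0.04193×2.85×1989.7 = -112.20 mGal
Difference = -112.20 − (-89.10) = -23.10 mGal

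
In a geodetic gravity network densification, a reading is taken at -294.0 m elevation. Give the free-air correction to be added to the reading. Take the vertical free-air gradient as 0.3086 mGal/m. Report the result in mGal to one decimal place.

-90.7

Free-air correction = 0.3086 × -294.0 = -90.7 mGal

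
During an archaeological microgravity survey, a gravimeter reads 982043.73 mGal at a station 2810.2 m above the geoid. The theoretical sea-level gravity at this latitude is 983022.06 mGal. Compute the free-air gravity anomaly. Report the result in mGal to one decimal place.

Free-air correction = 0.3086 × 2810.2 = 867.23 mGal
Free-air anomaly = 982043.73 − 983022.06 + (867.23) = -111.10 mGal

-111.1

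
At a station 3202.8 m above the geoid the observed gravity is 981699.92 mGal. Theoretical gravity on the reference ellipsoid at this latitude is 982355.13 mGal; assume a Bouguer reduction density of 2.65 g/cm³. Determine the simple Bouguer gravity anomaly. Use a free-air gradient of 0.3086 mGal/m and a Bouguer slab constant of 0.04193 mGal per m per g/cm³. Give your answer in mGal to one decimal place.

-22.7

Free-air correction = 0.3086 × 3202.8 = 988.38 mGal
Free-air anomaly = 981699.92 − 982355.13 + (988.38) = 333.17 mGal
Bouguer slab correction = 0.04193 × 2.65 × 3202.8 = 355.88 mGal
Simple Bouguer anomaly = 333.17 − (355.88) = -22.71 mGal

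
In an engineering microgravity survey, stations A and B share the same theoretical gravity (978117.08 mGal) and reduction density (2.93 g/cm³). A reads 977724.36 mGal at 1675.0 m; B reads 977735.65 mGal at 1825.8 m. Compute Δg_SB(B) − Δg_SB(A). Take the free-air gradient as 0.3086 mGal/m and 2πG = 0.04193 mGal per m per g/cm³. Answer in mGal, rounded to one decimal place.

Δg_SB(A) = 977724.36 − 978117.08 + 0.3086×1675.0 − 0.04193×2.93×1675.0 = -81.60 mGal
Δg_SB(B) = 977735.65 − 978117.08 + 0.3086×1825.8 − 0.04193×2.93×1825.8 = -42.30 mGal
Difference = -42.30 − (-81.60) = 39.30 mGal

39.3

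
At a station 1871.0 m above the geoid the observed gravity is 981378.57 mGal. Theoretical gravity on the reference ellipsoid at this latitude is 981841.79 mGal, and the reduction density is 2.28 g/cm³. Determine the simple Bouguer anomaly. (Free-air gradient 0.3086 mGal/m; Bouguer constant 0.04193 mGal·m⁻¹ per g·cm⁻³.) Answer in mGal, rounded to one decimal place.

Free-air correction = 0.3086 × 1871.0 = 577.39 mGal
Free-air anomaly = 981378.57 − 981841.79 + (577.39) = 114.17 mGal
Bouguer slab correction = 0.04193 × 2.28 × 1871.0 = 178.87 mGal
Simple Bouguer anomaly = 114.17 − (178.87) = -64.70 mGal

-64.7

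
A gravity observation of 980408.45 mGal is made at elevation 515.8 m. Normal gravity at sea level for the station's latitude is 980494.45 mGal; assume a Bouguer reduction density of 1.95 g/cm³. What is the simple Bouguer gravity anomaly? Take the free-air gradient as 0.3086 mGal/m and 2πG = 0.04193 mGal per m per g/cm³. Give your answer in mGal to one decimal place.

Free-air correction = 0.3086 × 515.8 = 159.18 mGal
Free-air anomaly = 980408.45 − 980494.45 + (159.18) = 73.18 mGal
Bouguer slab correction = 0.04193 × 1.95 × 515.8 = 42.17 mGal
Simple Bouguer anomaly = 73.18 − (42.17) = 31.01 mGal

31.0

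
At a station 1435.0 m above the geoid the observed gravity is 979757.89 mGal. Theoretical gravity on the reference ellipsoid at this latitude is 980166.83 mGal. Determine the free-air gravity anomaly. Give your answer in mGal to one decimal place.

33.9

Free-air correction = 0.3086 × 1435.0 = 442.84 mGal
Free-air anomaly = 979757.89 − 980166.83 + (442.84) = 33.90 mGal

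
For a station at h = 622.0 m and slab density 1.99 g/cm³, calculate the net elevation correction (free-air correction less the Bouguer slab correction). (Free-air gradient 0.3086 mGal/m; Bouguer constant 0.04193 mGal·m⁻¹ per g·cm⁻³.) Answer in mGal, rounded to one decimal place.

Combined gradient = 0.3086 − 0.04193 × 1.99 = 0.2251593 mGal/m
Combined elevation correction = 0.2251593 × 622.0 = 140.0 mGal

140.0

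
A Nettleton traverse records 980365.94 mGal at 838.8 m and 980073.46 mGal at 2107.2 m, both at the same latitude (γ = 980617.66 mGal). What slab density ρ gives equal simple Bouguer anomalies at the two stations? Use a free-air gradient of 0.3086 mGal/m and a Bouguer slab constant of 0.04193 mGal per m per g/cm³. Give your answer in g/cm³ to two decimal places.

1.86

Δg_obs = 980073.46 − 980365.94 = -292.48 mGal over Δh = 2107.2 − 838.8 = 1268.4 m
Equal Bouguer anomalies ⇒ Δg_obs + (0.3086 − 0.04193ρ)·Δh = 0
0.3086 − 0.04193ρ = −Δg_obs/Δh = 0.23059
ρ = (0.3086 − 0.23059) / 0.04193 = 1.86 g/cm³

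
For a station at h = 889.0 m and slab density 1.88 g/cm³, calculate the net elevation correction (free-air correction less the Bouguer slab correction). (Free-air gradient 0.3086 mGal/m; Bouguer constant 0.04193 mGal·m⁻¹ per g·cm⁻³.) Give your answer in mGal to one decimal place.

204.3

Combined gradient = 0.3086 − 0.04193 × 1.88 = 0.2297716 mGal/m
Combined elevation correction = 0.2297716 × 889.0 = 204.3 mGal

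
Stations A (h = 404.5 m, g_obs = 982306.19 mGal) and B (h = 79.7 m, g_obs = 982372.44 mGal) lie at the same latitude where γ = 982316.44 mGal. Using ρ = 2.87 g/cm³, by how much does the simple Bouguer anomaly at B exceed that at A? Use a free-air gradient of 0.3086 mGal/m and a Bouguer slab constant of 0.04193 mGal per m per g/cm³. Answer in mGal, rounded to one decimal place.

5.1

Δg_SB(A) = 982306.19 − 982316.44 + 0.3086×404.5 − 0.04193×2.87×404.5 = 65.90 mGal
Δg_SB(B) = 982372.44 − 982316.44 + 0.3086×79.7 − 0.04193×2.87×79.7 = 71.00 mGal
Difference = 71.00 − (65.90) = 5.10 mGal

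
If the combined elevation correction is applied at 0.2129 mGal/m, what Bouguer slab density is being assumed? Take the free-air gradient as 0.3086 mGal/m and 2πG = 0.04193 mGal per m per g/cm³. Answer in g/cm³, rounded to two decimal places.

0.2129 = 0.3086 − 0.04193 × ρ
ρ = (0.3086 − 0.2129) / 0.04193 = 2.28 g/cm³

2.28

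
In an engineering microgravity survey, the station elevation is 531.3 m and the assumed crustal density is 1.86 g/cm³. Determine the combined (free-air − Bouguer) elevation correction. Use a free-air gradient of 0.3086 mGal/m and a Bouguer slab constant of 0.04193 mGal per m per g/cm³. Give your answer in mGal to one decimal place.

Combined gradient = 0.3086 − 0.04193 × 1.86 = 0.2306102 mGal/m
Combined elevation correction = 0.2306102 × 531.3 = 122.5 mGal

122.5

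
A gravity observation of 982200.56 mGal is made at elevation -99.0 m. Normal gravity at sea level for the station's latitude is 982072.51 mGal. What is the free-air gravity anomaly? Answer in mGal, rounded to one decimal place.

97.5

Free-air correction = 0.3086 × -99.0 = -30.55 mGal
Free-air anomaly = 982200.56 − 982072.51 + (-30.55) = 97.50 mGal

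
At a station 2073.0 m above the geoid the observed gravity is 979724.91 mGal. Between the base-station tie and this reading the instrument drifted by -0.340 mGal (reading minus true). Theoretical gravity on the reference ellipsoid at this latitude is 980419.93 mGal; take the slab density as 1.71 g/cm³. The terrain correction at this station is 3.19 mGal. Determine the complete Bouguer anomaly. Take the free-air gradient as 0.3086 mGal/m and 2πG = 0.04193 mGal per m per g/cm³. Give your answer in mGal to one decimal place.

Drift-corrected reading = 979724.91 − (-0.340) = 979725.250 mGal
Free-air correction = 0.3086 × 2073.0 = 639.73 mGal
Free-air anomaly = 979725.250 − 980419.93 + (639.73) = -54.950 mGal
Bouguer slab correction = 0.04193 × 1.71 × 2073.0 = 148.63 mGal
Simple Bouguer anomaly = -54.950 − (148.63) = -203.580 mGal
Complete Bouguer anomaly = -203.580 + 3.19 = -200.390 mGal

-200.4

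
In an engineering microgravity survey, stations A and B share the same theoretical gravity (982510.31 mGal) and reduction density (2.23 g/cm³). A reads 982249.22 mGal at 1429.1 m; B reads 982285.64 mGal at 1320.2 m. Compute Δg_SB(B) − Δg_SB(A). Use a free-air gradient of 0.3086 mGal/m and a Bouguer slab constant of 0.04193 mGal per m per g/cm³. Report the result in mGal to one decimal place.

13.0

Δg_SB(A) = 982249.22 − 982510.31 + 0.3086×1429.1 − 0.04193×2.23×1429.1 = 46.30 mGal
Δg_SB(B) = 982285.64 − 982510.31 + 0.3086×1320.2 − 0.04193×2.23×1320.2 = 59.30 mGal
Difference = 59.30 − (46.30) = 13.00 mGal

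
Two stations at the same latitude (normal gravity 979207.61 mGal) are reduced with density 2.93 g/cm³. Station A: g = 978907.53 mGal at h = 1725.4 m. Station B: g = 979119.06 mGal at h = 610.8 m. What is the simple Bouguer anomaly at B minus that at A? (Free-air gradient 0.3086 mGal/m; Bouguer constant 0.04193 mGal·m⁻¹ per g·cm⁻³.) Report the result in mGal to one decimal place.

4.5

Δg_SB(A) = 978907.53 − 979207.61 + 0.3086×1725.4 − 0.04193×2.93×1725.4 = 20.40 mGal
Δg_SB(B) = 979119.06 − 979207.61 + 0.3086×610.8 − 0.04193×2.93×610.8 = 24.90 mGal
Difference = 24.90 − (20.40) = 4.50 mGal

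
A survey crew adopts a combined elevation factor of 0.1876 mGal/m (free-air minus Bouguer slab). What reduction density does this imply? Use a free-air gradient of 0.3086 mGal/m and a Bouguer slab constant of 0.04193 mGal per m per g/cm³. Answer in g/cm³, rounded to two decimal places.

2.89

0.1876 = 0.3086 − 0.04193 × ρ
ρ = (0.3086 − 0.1876) / 0.04193 = 2.89 g/cm³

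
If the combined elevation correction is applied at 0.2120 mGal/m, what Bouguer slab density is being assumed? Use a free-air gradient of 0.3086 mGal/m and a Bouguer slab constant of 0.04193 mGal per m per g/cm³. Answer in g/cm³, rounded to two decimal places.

2.30

0.2120 = 0.3086 − 0.04193 × ρ
ρ = (0.3086 − 0.2120) / 0.04193 = 2.30 g/cm³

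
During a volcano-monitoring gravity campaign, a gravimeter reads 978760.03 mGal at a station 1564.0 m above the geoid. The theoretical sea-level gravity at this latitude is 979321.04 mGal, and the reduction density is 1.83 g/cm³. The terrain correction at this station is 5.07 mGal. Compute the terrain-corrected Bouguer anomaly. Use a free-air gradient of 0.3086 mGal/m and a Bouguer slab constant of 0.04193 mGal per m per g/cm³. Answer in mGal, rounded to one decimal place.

Free-air correction = 0.3086 × 1564.0 = 482.65 mGal
Free-air anomaly = 978760.03 − 979321.04 + (482.65) = -78.36 mGal
Bouguer slab correction = 0.04193 × 1.83 × 1564.0 = 120.01 mGal
Simple Bouguer anomaly = -78.36 − (120.01) = -198.37 mGal
Complete Bouguer anomaly = -198.37 + 5.07 = -193.30 mGal

-193.3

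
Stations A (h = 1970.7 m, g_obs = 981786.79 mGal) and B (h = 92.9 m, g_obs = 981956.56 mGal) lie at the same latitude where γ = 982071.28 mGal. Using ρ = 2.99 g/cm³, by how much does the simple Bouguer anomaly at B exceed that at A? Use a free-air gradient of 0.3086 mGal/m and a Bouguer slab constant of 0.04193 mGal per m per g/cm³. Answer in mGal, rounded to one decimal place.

-174.3

Δg_SB(A) = 981786.79 − 982071.28 + 0.3086×1970.7 − 0.04193×2.99×1970.7 = 76.60 mGal
Δg_SB(B) = 981956.56 − 982071.28 + 0.3086×92.9 − 0.04193×2.99×92.9 = -97.70 mGal
Difference = -97.70 − (76.60) = -174.30 mGal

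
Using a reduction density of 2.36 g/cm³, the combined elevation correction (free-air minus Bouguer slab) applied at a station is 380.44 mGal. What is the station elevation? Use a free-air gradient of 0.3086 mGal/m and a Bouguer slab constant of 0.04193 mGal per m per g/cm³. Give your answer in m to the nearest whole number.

Combined gradient = 0.3086 − 0.04193 × 2.36 = 0.2096452 mGal/m
h = 380.44 / 0.2096452 = 1814.69 m

1815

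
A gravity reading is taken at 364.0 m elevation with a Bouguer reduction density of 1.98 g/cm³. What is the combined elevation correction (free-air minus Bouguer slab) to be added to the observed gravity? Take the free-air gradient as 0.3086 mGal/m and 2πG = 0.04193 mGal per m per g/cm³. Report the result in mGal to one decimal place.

82.1

Combined gradient = 0.3086 − 0.04193 × 1.98 = 0.2255786 mGal/m
Combined elevation correction = 0.2255786 × 364.0 = 82.1 mGal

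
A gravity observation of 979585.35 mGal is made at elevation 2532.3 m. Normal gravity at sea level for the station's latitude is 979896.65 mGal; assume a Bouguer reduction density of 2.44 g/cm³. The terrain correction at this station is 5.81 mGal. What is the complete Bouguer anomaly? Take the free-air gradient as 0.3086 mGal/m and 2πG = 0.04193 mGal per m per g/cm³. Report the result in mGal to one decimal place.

Free-air correction = 0.3086 × 2532.3 = 781.47 mGal
Free-air anomaly = 979585.35 − 979896.65 + (781.47) = 470.17 mGal
Bouguer slab correction = 0.04193 × 2.44 × 2532.3 = 259.08 mGal
Simple Bouguer anomaly = 470.17 − (259.08) = 211.09 mGal
Complete Bouguer anomaly = 211.09 + 5.81 = 216.90 mGal

216.9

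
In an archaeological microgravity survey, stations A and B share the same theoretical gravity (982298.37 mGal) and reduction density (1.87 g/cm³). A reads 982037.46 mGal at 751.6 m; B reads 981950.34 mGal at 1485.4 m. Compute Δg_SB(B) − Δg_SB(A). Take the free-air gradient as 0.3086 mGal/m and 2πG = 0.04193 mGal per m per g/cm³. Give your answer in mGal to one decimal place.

81.8

Δg_SB(A) = 982037.46 − 982298.37 + 0.3086×751.6 − 0.04193×1.87×751.6 = -87.90 mGal
Δg_SB(B) = 981950.34 − 982298.37 + 0.3086×1485.4 − 0.04193×1.87×1485.4 = -6.10 mGal
Difference = -6.10 − (-87.90) = 81.80 mGal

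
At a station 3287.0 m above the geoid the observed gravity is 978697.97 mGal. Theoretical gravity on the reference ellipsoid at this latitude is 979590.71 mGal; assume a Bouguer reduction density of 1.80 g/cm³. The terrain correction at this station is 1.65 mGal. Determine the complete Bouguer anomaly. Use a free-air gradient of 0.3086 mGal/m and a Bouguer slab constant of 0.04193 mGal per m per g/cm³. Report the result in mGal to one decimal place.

Free-air correction = 0.3086 × 3287.0 = 1014.37 mGal
Free-air anomaly = 978697.97 − 979590.71 + (1014.37) = 121.63 mGal
Bouguer slab correction = 0.04193 × 1.80 × 3287.0 = 248.08 mGal
Simple Bouguer anomaly = 121.63 − (248.08) = -126.45 mGal
Complete Bouguer anomaly = -126.45 + 1.65 = -124.80 mGal

-124.8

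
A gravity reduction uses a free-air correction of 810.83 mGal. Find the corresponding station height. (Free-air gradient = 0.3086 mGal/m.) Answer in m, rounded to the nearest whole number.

h = 810.83 / 0.3086 = 2627.45 m

2627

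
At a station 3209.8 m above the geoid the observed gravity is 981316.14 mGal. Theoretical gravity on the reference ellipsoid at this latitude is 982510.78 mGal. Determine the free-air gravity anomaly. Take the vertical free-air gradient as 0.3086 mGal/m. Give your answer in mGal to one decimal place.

Free-air correction = 0.3086 × 3209.8 = 990.54 mGal
Free-air anomaly = 981316.14 − 982510.78 + (990.54) = -204.10 mGal

-204.1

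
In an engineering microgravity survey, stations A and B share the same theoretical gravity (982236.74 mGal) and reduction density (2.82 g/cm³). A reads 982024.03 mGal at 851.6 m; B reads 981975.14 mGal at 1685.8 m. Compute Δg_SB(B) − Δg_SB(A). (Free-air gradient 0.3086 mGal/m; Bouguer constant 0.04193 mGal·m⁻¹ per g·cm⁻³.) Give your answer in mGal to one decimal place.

Δg_SB(A) = 982024.03 − 982236.74 + 0.3086×851.6 − 0.04193×2.82×851.6 = -50.60 mGal
Δg_SB(B) = 981975.14 − 982236.74 + 0.3086×1685.8 − 0.04193×2.82×1685.8 = 59.30 mGal
Difference = 59.30 − (-50.60) = 109.90 mGal

109.9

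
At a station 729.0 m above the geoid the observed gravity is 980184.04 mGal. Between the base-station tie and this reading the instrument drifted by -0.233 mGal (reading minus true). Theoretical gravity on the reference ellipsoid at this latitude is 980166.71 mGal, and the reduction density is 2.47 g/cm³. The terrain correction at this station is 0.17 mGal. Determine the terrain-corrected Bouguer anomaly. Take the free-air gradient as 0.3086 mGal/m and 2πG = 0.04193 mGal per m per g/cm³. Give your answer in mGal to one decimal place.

167.2

Drift-corrected reading = 980184.04 − (-0.233) = 980184.273 mGal
Free-air correction = 0.3086 × 729.0 = 224.97 mGal
Free-air anomaly = 980184.273 − 980166.71 + (224.97) = 242.533 mGal
Bouguer slab correction = 0.04193 × 2.47 × 729.0 = 75.50 mGal
Simple Bouguer anomaly = 242.533 − (75.50) = 167.033 mGal
Complete Bouguer anomaly = 167.033 + 0.17 = 167.203 mGal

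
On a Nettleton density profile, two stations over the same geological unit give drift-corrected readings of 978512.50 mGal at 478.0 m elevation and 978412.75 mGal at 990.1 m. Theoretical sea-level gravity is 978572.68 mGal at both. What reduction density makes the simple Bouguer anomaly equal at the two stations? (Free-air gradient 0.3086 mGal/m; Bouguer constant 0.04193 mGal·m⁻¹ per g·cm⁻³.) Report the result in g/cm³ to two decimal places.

2.71

Δg_obs = 978412.75 − 978512.50 = -99.75 mGal over Δh = 990.1 − 478.0 = 512.1 m
Equal Bouguer anomalies ⇒ Δg_obs + (0.3086 − 0.04193ρ)·Δh = 0
0.3086 − 0.04193ρ = −Δg_obs/Δh = 0.19479
ρ = (0.3086 − 0.19479) / 0.04193 = 2.71 g/cm³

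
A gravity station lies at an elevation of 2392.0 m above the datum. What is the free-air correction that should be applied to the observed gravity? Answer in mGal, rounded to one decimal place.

738.2

Free-air correction = 0.3086 × 2392.0 = 738.2 mGal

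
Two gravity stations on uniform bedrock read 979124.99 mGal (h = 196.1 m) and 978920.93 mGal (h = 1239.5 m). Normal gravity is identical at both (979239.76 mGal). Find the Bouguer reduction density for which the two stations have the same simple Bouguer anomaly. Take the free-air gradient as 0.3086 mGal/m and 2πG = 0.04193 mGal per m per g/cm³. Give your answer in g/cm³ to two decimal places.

2.70

Δg_obs = 978920.93 − 979124.99 = -204.06 mGal over Δh = 1239.5 − 196.1 = 1043.4 m
Equal Bouguer anomalies ⇒ Δg_obs + (0.3086 − 0.04193ρ)·Δh = 0
0.3086 − 0.04193ρ = −Δg_obs/Δh = 0.19557
ρ = (0.3086 − 0.19557) / 0.04193 = 2.70 g/cm³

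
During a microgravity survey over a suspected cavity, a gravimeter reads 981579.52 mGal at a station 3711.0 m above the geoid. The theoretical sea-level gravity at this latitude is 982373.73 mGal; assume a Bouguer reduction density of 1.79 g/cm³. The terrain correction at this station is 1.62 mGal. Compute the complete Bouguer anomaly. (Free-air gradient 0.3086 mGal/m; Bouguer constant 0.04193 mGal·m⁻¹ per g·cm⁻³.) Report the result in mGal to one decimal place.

Free-air correction = 0.3086 × 3711.0 = 1145.21 mGal
Free-air anomaly = 981579.52 − 982373.73 + (1145.21) = 351.00 mGal
Bouguer slab correction = 0.04193 × 1.79 × 3711.0 = 278.53 mGal
Simple Bouguer anomaly = 351.00 − (278.53) = 72.47 mGal
Complete Bouguer anomaly = 72.47 + 1.62 = 74.09 mGal

74.1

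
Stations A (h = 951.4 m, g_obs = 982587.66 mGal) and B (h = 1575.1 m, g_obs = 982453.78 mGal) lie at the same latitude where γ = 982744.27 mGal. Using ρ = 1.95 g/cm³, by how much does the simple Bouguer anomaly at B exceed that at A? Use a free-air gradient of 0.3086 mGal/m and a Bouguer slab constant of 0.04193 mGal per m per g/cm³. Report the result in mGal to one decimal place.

7.6

Δg_SB(A) = 982587.66 − 982744.27 + 0.3086×951.4 − 0.04193×1.95×951.4 = 59.20 mGal
Δg_SB(B) = 982453.78 − 982744.27 + 0.3086×1575.1 − 0.04193×1.95×1575.1 = 66.80 mGal
Difference = 66.80 − (59.20) = 7.60 mGal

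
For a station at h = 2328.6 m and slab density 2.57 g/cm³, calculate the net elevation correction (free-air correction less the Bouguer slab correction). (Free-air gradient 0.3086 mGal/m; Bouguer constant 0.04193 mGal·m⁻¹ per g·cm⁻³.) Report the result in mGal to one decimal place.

467.7

Combined gradient = 0.3086 − 0.04193 × 2.57 = 0.2008399 mGal/m
Combined elevation correction = 0.2008399 × 2328.6 = 467.7 mGal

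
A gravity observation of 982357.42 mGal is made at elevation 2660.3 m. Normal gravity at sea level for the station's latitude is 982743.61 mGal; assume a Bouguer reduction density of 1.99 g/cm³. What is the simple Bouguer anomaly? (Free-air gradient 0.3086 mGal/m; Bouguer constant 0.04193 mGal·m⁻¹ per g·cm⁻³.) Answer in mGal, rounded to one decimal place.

212.8

Free-air correction = 0.3086 × 2660.3 = 820.97 mGal
Free-air anomaly = 982357.42 − 982743.61 + (820.97) = 434.78 mGal
Bouguer slab correction = 0.04193 × 1.99 × 2660.3 = 221.98 mGal
Simple Bouguer anomaly = 434.78 − (221.98) = 212.80 mGal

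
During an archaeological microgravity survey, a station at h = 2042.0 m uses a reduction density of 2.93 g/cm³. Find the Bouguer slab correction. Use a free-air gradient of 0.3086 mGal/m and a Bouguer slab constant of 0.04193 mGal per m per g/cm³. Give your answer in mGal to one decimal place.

Bouguer slab correction = 0.04193 × 2.93 × 2042.0 = 250.9 mGal

250.9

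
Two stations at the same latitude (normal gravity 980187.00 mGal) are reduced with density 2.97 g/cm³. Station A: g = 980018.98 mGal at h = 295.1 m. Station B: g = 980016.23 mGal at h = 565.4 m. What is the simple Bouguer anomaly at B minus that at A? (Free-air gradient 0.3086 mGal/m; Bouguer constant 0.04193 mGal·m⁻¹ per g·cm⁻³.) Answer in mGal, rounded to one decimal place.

47.0

Δg_SB(A) = 980018.98 − 980187.00 + 0.3086×295.1 − 0.04193×2.97×295.1 = -113.70 mGal
Δg_SB(B) = 980016.23 − 980187.00 + 0.3086×565.4 − 0.04193×2.97×565.4 = -66.70 mGal
Difference = -66.70 − (-113.70) = 47.00 mGal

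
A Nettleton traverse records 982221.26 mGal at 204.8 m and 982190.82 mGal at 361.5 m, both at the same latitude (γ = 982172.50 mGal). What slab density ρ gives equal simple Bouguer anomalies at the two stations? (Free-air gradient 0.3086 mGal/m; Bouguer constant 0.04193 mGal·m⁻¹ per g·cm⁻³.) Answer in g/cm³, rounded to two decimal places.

2.73

Δg_obs = 982190.82 − 982221.26 = -30.44 mGal over Δh = 361.5 − 204.8 = 156.7 m
Equal Bouguer anomalies ⇒ Δg_obs + (0.3086 − 0.04193ρ)·Δh = 0
0.3086 − 0.04193ρ = −Δg_obs/Δh = 0.19426
ρ = (0.3086 − 0.19426) / 0.04193 = 2.73 g/cm³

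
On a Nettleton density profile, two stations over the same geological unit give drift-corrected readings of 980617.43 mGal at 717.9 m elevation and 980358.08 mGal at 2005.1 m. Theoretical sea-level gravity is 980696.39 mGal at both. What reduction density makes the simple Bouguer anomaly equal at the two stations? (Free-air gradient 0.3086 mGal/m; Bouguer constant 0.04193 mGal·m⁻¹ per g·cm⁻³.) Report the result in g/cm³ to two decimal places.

2.55

Δg_obs = 980358.08 − 980617.43 = -259.35 mGal over Δh = 2005.1 − 717.9 = 1287.2 m
Equal Bouguer anomalies ⇒ Δg_obs + (0.3086 − 0.04193ρ)·Δh = 0
0.3086 − 0.04193ρ = −Δg_obs/Δh = 0.20148
ρ = (0.3086 − 0.20148) / 0.04193 = 2.55 g/cm³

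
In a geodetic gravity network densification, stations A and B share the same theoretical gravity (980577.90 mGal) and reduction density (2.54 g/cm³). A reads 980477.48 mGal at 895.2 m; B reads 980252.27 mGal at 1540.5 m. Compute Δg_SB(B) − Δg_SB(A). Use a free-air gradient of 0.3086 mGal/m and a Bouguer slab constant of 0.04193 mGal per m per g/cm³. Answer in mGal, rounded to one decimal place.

-94.8

Δg_SB(A) = 980477.48 − 980577.90 + 0.3086×895.2 − 0.04193×2.54×895.2 = 80.50 mGal
Δg_SB(B) = 980252.27 − 980577.90 + 0.3086×1540.5 − 0.04193×2.54×1540.5 = -14.30 mGal
Difference = -14.30 − (80.50) = -94.80 mGal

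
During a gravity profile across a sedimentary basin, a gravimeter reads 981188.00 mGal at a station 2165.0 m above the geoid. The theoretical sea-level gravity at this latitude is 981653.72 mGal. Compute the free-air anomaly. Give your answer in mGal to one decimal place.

Free-air correction = 0.3086 × 2165.0 = 668.12 mGal
Free-air anomaly = 981188.00 − 981653.72 + (668.12) = 202.40 mGal

202.4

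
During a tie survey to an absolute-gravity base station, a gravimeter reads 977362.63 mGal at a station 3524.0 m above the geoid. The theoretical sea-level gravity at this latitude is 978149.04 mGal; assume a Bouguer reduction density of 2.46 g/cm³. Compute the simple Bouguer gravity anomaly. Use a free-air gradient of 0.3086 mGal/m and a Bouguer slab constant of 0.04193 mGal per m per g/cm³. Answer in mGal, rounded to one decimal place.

Free-air correction = 0.3086 × 3524.0 = 1087.51 mGal
Free-air anomaly = 977362.63 − 978149.04 + (1087.51) = 301.10 mGal
Bouguer slab correction = 0.04193 × 2.46 × 3524.0 = 363.49 mGal
Simple Bouguer anomaly = 301.10 − (363.49) = -62.39 mGal

-62.4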